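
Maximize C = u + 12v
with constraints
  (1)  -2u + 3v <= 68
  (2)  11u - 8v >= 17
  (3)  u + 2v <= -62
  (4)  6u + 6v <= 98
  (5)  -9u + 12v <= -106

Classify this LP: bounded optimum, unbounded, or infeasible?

Extreme points and C = u + 12v:
  (-77/5, -233/10) → C = -295
  (284/3, -235/3) → C = -2536/3
The feasible region has finitely many vertices and no improving ray; the maximum is -295 at (-77/5, -233/10).

bounded optimum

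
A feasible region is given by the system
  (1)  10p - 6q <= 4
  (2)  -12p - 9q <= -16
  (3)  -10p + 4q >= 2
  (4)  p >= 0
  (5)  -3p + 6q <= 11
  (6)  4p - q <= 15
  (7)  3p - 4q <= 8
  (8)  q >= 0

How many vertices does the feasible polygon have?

Pairwise boundary intersections that survive every other constraint:
  (1/3, 4/3)
  (0, 16/9)
  (2/3, 13/6)
  (0, 11/6)

4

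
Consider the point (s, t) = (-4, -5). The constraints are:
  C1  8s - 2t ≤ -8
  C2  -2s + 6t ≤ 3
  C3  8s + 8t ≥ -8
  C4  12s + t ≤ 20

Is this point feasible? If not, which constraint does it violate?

not feasible — violates C3

Constraint C3: 8s + 8t = -72, which is not ≥ -8. All other constraints are satisfied.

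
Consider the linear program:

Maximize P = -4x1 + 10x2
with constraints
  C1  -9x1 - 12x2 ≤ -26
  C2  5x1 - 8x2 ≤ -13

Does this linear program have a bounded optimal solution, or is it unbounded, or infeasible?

unbounded

From the feasible point (13/33, 247/132), moving in the direction (-12, 9) keeps every constraint satisfied while P increases without bound.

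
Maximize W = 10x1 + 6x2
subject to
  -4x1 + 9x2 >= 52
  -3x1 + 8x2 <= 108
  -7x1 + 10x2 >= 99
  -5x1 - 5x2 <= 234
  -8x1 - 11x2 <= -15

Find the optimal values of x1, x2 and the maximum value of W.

Corner points and W = 10x1 + 6x2:
  (144/13, 459/26) → W = 2817/13
  (-1068/97, 909/97) → W = -5226/97
  (-939/157, 897/157) → W = -4008/157

x1 = 144/13, x2 = 459/26, maximum W = 2817/13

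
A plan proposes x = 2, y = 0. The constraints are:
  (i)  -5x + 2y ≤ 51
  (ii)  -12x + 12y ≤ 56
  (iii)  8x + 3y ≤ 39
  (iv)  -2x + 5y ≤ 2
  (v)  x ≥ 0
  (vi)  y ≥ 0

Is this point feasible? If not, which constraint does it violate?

(i): -10 ≤ 51 ✓
(ii): -24 ≤ 56 ✓
(iii): 16 ≤ 39 ✓
(iv): -4 ≤ 2 ✓
(v): 2 ≥ 0 ✓
(vi): 0 ≥ 0 ✓

feasible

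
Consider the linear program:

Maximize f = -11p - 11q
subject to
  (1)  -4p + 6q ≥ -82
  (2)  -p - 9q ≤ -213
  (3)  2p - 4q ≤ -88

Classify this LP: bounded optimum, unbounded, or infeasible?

unbounded

From the feasible point (214, 129), moving in the direction (-9, 1) keeps every constraint satisfied while f increases without bound.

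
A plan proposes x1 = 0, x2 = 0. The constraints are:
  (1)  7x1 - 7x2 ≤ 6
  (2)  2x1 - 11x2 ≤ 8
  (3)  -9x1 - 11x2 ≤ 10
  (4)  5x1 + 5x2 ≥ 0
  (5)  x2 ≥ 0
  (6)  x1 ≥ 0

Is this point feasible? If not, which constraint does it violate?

(1): 0 ≤ 6 ✓
(2): 0 ≤ 8 ✓
(3): 0 ≤ 10 ✓
(4): 0 ≥ 0 ✓
(5): 0 ≥ 0 ✓
(6): 0 ≥ 0 ✓

feasible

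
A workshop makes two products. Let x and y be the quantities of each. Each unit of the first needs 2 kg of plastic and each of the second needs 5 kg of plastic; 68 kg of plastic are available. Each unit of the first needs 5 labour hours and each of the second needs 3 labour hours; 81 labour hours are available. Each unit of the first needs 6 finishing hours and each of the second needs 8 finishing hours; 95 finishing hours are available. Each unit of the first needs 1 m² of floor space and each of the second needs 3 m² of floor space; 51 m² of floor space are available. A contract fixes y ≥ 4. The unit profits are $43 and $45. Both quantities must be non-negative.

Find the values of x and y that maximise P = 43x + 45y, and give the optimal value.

x = 21/2, y = 4, maximum P = 1263/2

Corner points and P = 43x + 45y:
  (0, 95/8) → P = 4275/8
  (0, 4) → P = 180
  (21/2, 4) → P = 1263/2

At the optimal vertex, 6x + 8y = 95 and y = 4.
Solving simultaneously gives x = 21/2, y = 4.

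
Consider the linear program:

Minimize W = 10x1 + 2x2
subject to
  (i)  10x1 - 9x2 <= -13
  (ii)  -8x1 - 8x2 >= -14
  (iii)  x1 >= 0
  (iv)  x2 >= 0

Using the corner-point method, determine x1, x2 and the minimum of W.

x1 = 0, x2 = 13/9, minimum W = 26/9

The binding constraints are 10x1 - 9x2 = -13 and x1 = 0.
Solving simultaneously gives x1 = 0, x2 = 13/9.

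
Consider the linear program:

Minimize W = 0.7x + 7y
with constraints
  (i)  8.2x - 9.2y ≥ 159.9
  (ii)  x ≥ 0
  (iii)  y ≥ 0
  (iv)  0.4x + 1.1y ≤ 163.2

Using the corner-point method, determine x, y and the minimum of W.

x = 19.5, y = 0, minimum W = 13.65

Extreme points and W = 0.7x + 7y:
  (39/2, 0) → W = 273/20
  (167733/1270, 63714/635) → W = 10094091/12700
  (408, 0) → W = 1428/5

The binding constraints are 8.2x - 9.2y = 159.9 and y = 0.
Solving simultaneously gives x = 39/2, y = 0.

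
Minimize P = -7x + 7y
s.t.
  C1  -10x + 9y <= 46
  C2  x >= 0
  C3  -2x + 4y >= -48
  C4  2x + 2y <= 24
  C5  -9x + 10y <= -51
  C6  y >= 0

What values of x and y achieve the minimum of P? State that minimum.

Extreme points and P = -7x + 7y:
  (9, 3) → P = -42
  (12, 0) → P = -84
  (17/3, 0) → P = -119/3

At the optimal vertex, 2x + 2y = 24 and y = 0.
Solving simultaneously gives x = 12, y = 0.

x = 12, y = 0, minimum P = -84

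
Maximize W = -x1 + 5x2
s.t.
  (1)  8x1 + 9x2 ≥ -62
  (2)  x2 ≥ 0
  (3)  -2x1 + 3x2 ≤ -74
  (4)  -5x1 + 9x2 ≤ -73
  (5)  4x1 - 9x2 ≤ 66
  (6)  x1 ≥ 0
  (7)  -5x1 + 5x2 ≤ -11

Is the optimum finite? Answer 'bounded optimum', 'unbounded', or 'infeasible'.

unbounded

From the feasible point (149, 224/3), moving in the direction (9, 4) keeps every constraint satisfied while W increases without bound.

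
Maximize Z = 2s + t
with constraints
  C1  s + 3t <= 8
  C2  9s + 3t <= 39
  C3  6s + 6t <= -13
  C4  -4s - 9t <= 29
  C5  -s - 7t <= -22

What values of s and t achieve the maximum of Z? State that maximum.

s = -223/36, t = 145/36, maximum Z = -301/36

Extreme points and Z = 2s + t:
  (-29/4, 61/12) → Z = -113/12
  (-53, 61/3) → Z = -257/3
  (-223/36, 145/36) → Z = -301/36
  (-401/19, 117/19) → Z = -685/19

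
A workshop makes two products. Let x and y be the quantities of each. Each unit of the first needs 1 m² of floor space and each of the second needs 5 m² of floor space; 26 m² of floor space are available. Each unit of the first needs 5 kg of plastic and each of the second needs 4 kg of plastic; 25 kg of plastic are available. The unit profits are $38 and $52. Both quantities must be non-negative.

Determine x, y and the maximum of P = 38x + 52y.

x = 1, y = 5, maximum P = 298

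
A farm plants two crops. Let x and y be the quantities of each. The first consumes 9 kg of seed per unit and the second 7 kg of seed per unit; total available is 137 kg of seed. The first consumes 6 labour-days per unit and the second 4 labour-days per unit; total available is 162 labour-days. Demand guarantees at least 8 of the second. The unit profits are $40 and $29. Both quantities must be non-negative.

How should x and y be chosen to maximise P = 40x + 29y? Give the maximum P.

Extreme points and P = 40x + 29y:
  (0, 137/7) → P = 3973/7
  (0, 8) → P = 232
  (9, 8) → P = 592

x = 9, y = 8, maximum P = 592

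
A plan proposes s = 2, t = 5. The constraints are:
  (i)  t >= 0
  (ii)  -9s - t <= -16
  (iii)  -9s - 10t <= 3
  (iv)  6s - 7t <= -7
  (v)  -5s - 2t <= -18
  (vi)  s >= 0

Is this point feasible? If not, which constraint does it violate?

feasible

(i): 5 ≥ 0 ✓
(ii): -23 ≤ -16 ✓
(iii): -68 ≤ 3 ✓
(iv): -23 ≤ -7 ✓
(v): -20 ≤ -18 ✓
(vi): 2 ≥ 0 ✓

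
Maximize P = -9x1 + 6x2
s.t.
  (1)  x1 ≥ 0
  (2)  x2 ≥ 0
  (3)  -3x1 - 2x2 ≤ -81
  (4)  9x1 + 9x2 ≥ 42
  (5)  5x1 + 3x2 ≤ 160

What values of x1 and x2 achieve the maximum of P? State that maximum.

x1 = 0, x2 = 160/3, maximum P = 320

Extreme points and P = -9x1 + 6x2:
  (0, 81/2) → P = 243
  (0, 160/3) → P = 320
  (27, 0) → P = -243
  (32, 0) → P = -288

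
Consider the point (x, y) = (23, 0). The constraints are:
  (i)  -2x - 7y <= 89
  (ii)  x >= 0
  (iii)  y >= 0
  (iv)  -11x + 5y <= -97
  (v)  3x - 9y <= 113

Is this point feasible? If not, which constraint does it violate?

feasible

(i): -46 ≤ 89 ✓
(ii): 23 ≥ 0 ✓
(iii): 0 ≥ 0 ✓
(iv): -253 ≤ -97 ✓
(v): 69 ≤ 113 ✓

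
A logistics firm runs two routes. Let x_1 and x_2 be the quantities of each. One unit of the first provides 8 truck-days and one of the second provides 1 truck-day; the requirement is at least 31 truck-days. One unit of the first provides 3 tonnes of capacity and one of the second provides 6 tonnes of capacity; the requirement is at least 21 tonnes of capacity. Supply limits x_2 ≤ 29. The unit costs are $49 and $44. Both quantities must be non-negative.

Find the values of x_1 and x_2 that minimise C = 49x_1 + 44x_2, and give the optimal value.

Vertices and C = 49x_1 + 44x_2:
  (7, 0) → C = 343
  (11/3, 5/3) → C = 253
  (1/4, 29) → C = 5153/4
The feasible region is unbounded (it extends along (1, 0)), but C strictly increases along every unbounded feasible direction, so there is no improving ray and the minimum is attained at a vertex.

The binding constraints are 8x_1 + x_2 = 31 and 3x_1 + 6x_2 = 21.
Solving simultaneously gives x_1 = 11/3, x_2 = 5/3.

x_1 = 11/3, x_2 = 5/3, minimum C = 253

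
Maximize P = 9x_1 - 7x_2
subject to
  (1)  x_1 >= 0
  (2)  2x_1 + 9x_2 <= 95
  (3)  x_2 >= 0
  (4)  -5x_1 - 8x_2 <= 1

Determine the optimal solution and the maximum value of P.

Corner points and P = 9x_1 - 7x_2:
  (0, 95/9) → P = -665/9
  (0, 0) → P = 0
  (95/2, 0) → P = 855/2

At the optimal vertex, 2x_1 + 9x_2 = 95 and x_2 = 0.
Solving simultaneously gives x_1 = 95/2, x_2 = 0.

x_1 = 95/2, x_2 = 0, maximum P = 855/2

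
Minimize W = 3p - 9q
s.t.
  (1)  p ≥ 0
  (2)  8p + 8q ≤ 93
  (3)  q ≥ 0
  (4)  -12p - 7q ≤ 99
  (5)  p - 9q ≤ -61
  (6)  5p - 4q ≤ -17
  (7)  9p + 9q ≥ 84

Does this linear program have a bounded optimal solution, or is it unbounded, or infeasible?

Vertices and W = 3p - 9q:
  (0, 93/8) → W = -837/8
  (0, 28/3) → W = -84
  (59/18, 601/72) → W = -1567/24
  (61/27, 191/27) → W = -512/9
The feasible region has finitely many vertices and no improving ray; the minimum is -837/8 at (0, 93/8).

bounded optimum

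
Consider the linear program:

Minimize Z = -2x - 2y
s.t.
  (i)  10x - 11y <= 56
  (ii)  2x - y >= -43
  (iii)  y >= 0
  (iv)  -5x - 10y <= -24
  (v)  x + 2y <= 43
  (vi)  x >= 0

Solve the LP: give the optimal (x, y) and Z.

Extreme points and Z = -2x - 2y:
  (28/5, 0) → Z = -56/5
  (585/31, 374/31) → Z = -1918/31
  (24/5, 0) → Z = -48/5
  (0, 12/5) → Z = -24/5
  (0, 43/2) → Z = -43

At the optimal vertex, 10x - 11y = 56 and x + 2y = 43.
Solving simultaneously gives x = 585/31, y = 374/31.

x = 585/31, y = 374/31, minimum Z = -1918/31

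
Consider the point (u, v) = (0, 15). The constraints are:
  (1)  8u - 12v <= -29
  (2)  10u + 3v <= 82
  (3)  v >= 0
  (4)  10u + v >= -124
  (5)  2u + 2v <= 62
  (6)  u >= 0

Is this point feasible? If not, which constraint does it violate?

(1): -180 ≤ -29 ✓
(2): 45 ≤ 82 ✓
(3): 15 ≥ 0 ✓
(4): 15 ≥ -124 ✓
(5): 30 ≤ 62 ✓
(6): 0 ≥ 0 ✓

feasible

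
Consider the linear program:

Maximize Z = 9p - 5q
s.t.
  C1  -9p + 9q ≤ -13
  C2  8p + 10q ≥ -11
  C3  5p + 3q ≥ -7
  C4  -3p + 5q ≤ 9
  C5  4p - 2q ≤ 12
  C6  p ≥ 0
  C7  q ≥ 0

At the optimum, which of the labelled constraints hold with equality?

Corner points and Z = 9p - 5q:
  (41/9, 28/9) → Z = 229/9
  (13/9, 0) → Z = 13
  (3, 0) → Z = 27

The maximum is at (3, 0). Substituting into each constraint, equality holds for C5 and C7; the remaining constraints have slack.

C5 and C7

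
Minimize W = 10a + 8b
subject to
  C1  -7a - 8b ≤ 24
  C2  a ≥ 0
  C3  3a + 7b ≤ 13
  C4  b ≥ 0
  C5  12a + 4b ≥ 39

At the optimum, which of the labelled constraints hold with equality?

C4 and C5

Vertices and W = 10a + 8b:
  (13/3, 0) → W = 130/3
  (221/72, 13/24) → W = 1261/36
  (13/4, 0) → W = 65/2

The minimum is at (13/4, 0). Substituting into each constraint, equality holds for C4 and C5; the remaining constraints have slack.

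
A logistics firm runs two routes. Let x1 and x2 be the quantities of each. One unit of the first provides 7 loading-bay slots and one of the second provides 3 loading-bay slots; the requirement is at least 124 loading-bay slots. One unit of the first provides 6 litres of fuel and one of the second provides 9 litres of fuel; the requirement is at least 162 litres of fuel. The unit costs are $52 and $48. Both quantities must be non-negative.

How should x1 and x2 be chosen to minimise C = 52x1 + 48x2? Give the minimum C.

x1 = 14, x2 = 26/3, minimum C = 1144

Corner points and C = 52x1 + 48x2:
  (0, 124/3) → C = 1984
  (27, 0) → C = 1404
  (14, 26/3) → C = 1144
The feasible region is unbounded (it extends along (0, 1), (1, 0)), but C strictly increases along every unbounded feasible direction, so there is no improving ray and the minimum is attained at a vertex.

The binding constraints are 7x1 + 3x2 = 124 and 6x1 + 9x2 = 162.
Solving simultaneously gives x1 = 14, x2 = 26/3.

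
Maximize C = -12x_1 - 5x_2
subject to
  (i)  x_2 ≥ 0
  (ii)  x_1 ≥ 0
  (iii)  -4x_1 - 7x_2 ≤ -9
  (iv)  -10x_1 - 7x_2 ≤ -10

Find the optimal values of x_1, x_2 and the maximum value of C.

Feasible corners and C = -12x_1 - 5x_2:
  (9/4, 0) → C = -27
  (0, 10/7) → C = -50/7
  (1/6, 25/21) → C = -167/21
The feasible region is unbounded (it extends along (0, 1), (1, 0)), but C strictly decreases along every unbounded feasible direction, so there is no improving ray and the maximum is attained at a vertex.

x_1 = 0, x_2 = 10/7, maximum C = -50/7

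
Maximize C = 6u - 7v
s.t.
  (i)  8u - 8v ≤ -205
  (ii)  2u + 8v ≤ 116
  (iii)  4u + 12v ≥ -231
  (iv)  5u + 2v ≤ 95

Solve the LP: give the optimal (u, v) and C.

u = -1077/32, v = -257/32, maximum C = -4663/32

Vertices and C = 6u - 7v:
  (-89/10, 669/40) → C = -6819/40
  (-1077/32, -257/32) → C = -4663/32
  (-405, 463/4) → C = -12961/4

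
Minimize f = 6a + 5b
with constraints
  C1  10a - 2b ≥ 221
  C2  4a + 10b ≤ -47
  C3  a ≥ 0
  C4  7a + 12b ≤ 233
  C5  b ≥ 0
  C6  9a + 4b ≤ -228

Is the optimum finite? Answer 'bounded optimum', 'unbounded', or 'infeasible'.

The boundaries 10a - 2b = 221 and a = 0 meet at (0, -221/2), but that point violates b ≥ 0. Every candidate vertex is excluded by some other constraint, so the feasible region is empty.

infeasible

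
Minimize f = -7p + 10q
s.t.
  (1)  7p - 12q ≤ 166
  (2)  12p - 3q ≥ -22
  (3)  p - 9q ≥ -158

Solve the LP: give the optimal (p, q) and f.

p = 1130/17, q = 424/17, minimum f = -3670/17

Extreme points and f = -7p + 10q:
  (-254/41, -2146/123) → f = -16126/123
  (1130/17, 424/17) → f = -3670/17
  (92/35, 1874/105) → f = 16808/105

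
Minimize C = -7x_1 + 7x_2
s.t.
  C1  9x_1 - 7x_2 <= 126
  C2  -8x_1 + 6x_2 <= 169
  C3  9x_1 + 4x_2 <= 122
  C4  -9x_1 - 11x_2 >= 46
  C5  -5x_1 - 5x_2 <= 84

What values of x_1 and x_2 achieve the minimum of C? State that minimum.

Corner points and C = -7x_1 + 7x_2:
  (532/81, -86/9) → C = -9142/81
  (21/40, -693/40) → C = -2499/20
  (-2135/142, 1153/142) → C = 11508/71
  (-1349/70, 173/70) → C = 761/5

x_1 = 21/40, x_2 = -693/40, minimum C = -2499/20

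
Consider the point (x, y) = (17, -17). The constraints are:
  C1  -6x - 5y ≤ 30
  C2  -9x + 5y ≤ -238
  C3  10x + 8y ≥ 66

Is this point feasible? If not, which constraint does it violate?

Constraint C3: 10x + 8y = 34, which is not ≥ 66. All other constraints are satisfied.

not feasible — violates C3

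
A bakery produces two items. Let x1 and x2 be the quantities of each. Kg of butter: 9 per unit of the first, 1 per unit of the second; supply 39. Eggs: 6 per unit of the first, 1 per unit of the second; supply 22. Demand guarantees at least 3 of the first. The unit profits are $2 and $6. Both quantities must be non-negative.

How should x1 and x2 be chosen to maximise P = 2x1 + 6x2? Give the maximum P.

Feasible corners and P = 2x1 + 6x2:
  (11/3, 0) → P = 22/3
  (3, 0) → P = 6
  (3, 4) → P = 30

x1 = 3, x2 = 4, maximum P = 30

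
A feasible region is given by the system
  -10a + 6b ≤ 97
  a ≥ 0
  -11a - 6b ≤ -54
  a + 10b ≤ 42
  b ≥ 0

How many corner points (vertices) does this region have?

3

The feasible vertices (each the meet of two boundaries and inside every other half-plane) are:
  (36/13, 51/13)
  (54/11, 0)
  (42, 0)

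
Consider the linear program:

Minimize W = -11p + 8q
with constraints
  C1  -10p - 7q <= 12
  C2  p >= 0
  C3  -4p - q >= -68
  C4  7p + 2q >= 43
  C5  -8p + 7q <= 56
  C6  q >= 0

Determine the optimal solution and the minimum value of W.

Feasible corners and W = -11p + 8q:
  (35/3, 64/3) → W = 127/3
  (17, 0) → W = -187
  (189/65, 736/65) → W = 293/5
  (43/7, 0) → W = -473/7

p = 17, q = 0, minimum W = -187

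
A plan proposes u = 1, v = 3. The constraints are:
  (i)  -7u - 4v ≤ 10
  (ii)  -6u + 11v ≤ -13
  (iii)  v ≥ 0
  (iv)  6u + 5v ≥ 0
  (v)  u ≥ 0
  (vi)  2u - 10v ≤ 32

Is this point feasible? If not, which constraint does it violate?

not feasible — violates (ii)

Constraint (ii): -6u + 11v = 27, which is not ≤ -13. All other constraints are satisfied.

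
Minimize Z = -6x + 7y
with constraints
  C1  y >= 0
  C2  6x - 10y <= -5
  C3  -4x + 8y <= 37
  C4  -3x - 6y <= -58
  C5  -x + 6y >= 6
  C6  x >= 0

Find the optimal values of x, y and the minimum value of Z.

Vertices and Z = -6x + 7y:
  (165/4, 101/4) → Z = -283/4
  (25/3, 11/2) → Z = -23/2
  (121/24, 343/48) → Z = 949/48

The optimum lies where 6x - 10y = -5 and -4x + 8y = 37.
Solving simultaneously gives x = 165/4, y = 101/4.

x = 165/4, y = 101/4, minimum Z = -283/4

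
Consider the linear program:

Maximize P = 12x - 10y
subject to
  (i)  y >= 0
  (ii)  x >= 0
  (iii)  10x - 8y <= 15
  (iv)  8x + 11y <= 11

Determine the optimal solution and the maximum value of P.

x = 11/8, y = 0, maximum P = 33/2

Vertices and P = 12x - 10y:
  (0, 0) → P = 0
  (11/8, 0) → P = 33/2
  (0, 1) → P = -10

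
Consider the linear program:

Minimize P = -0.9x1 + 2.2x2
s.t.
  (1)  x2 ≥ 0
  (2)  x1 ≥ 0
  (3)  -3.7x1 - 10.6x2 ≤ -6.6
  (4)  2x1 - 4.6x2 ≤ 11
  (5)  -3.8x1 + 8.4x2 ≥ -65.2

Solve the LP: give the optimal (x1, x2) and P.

The feasible region is unbounded (it extends along (0, 1), (42, 19)), but P strictly increases along every unbounded feasible direction, so there is no improving ray and the minimum is attained at a vertex.

The binding constraints are x2 = 0 and 2x1 - 4.6x2 = 11.
Solving simultaneously gives x1 = 11/2, x2 = 0.

x1 = 5.5, x2 = 0, minimum P = -4.95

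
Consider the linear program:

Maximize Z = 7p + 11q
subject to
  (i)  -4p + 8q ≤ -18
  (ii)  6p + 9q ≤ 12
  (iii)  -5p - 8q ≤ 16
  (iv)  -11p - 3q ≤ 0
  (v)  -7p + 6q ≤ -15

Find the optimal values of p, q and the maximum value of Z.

p = 43/14, q = -5/7, maximum Z = 191/14

Extreme points and Z = 7p + 11q:
  (43/14, -5/7) → Z = 191/14
  (27/50, -99/50) → Z = -18
  (80, -52) → Z = -12
  (48/73, -176/73) → Z = -1600/73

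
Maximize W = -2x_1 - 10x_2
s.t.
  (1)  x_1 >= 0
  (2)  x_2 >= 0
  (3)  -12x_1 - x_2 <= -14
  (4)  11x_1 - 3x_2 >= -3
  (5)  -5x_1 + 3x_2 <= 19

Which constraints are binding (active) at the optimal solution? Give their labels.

(2) and (3)

Vertices and W = -2x_1 - 10x_2:
  (7/6, 0) → W = -7/3
  (39/47, 190/47) → W = -1978/47
  (8/3, 97/9) → W = -1018/9
The feasible region is unbounded (it extends along (1, 0), (3, 5)), but W strictly decreases along every unbounded feasible direction, so there is no improving ray and the maximum is attained at a vertex.

The maximum is at (7/6, 0). Substituting into each constraint, equality holds for (2) and (3); the remaining constraints have slack.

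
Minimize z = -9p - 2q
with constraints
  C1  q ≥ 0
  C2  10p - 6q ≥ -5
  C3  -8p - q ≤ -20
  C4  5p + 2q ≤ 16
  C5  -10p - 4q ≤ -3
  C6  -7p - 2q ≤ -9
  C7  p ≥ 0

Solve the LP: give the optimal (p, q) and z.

Corner points and z = -9p - 2q:
  (5/2, 0) → z = -45/2
  (16/5, 0) → z = -144/5
  (24/11, 28/11) → z = -272/11

p = 16/5, q = 0, minimum z = -144/5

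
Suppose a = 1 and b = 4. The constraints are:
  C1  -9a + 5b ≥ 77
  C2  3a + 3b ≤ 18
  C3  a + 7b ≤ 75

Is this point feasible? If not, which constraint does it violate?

not feasible — violates C1

Constraint C1: -9a + 5b = 11, which is not ≥ 77. All other constraints are satisfied.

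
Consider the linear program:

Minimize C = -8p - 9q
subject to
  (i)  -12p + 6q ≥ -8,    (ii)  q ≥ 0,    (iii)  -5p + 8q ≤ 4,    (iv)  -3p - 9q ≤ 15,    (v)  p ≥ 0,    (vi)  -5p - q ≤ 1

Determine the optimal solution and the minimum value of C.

p = 4/3, q = 4/3, minimum C = -68/3

Extreme points and C = -8p - 9q:
  (2/3, 0) → C = -16/3
  (4/3, 4/3) → C = -68/3
  (0, 0) → C = 0
  (0, 1/2) → C = -9/2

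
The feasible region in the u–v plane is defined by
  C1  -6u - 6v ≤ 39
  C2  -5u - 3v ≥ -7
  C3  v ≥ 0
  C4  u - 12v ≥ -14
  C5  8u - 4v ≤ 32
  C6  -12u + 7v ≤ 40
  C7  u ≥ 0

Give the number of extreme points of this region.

Intersecting each pair of boundary lines and keeping only the points that satisfy every inequality leaves:
  (7/5, 0)
  (2/3, 11/9)
  (0, 0)
  (0, 7/6)

4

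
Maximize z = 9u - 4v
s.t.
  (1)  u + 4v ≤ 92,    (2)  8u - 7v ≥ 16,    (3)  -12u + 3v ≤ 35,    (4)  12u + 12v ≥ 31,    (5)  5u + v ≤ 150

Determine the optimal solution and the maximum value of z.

u = 1769/48, v = -1645/48, maximum z = 22501/48

Vertices and z = 9u - 4v:
  (236/13, 240/13) → z = 1164/13
  (508/19, 310/19) → z = 3332/19
  (409/180, 14/45) → z = 3457/180
  (1769/48, -1645/48) → z = 22501/48

The binding constraints are 12u + 12v = 31 and 5u + v = 150.
Solving simultaneously gives u = 1769/48, v = -1645/48.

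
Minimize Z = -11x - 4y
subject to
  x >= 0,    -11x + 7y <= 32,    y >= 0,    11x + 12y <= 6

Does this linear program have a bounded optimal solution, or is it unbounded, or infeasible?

bounded optimum

Extreme points and Z = -11x - 4y:
  (0, 0) → Z = 0
  (0, 1/2) → Z = -2
  (6/11, 0) → Z = -6
The feasible region has finitely many vertices and no improving ray; the minimum is -6 at (6/11, 0).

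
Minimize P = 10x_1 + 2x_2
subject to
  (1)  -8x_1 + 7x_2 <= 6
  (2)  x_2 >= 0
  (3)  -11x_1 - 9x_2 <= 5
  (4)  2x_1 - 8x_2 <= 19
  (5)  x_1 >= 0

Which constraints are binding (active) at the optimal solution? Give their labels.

Corner points and P = 10x_1 + 2x_2:
  (0, 6/7) → P = 12/7
  (19/2, 0) → P = 95
  (0, 0) → P = 0
The feasible region is unbounded (it extends along (7, 8), (4, 1)), but P strictly increases along every unbounded feasible direction, so there is no improving ray and the minimum is attained at a vertex.

The minimum is at (0, 0). Substituting into each constraint, equality holds for (2) and (5); the remaining constraints have slack.

(2) and (5)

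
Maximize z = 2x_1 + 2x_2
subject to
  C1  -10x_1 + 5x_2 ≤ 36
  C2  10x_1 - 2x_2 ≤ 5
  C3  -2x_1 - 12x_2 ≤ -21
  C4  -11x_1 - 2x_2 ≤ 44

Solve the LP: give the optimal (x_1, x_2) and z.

Extreme points and z = 2x_1 + 2x_2:
  (97/30, 41/3) → z = 169/5
  (-327/130, 141/65) → z = -9/13
  (51/62, 50/31) → z = 151/31

At the optimal vertex, -10x_1 + 5x_2 = 36 and 10x_1 - 2x_2 = 5.
Solving simultaneously gives x_1 = 97/30, x_2 = 41/3.

x_1 = 97/30, x_2 = 41/3, maximum z = 169/5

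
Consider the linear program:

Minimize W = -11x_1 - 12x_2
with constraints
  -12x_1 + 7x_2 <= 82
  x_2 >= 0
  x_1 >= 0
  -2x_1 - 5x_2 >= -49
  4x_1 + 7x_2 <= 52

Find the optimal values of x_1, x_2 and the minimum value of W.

x_1 = 13, x_2 = 0, minimum W = -143

The binding constraints are x_2 = 0 and 4x_1 + 7x_2 = 52.
Solving simultaneously gives x_1 = 13, x_2 = 0.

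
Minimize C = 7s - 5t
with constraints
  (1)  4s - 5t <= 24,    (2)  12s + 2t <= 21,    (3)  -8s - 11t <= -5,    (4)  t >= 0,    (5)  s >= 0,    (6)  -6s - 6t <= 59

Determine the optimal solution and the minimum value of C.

Corner points and C = 7s - 5t:
  (7/4, 0) → C = 49/4
  (0, 21/2) → C = -105/2
  (5/8, 0) → C = 35/8
  (0, 5/11) → C = -25/11

At the optimal vertex, 12s + 2t = 21 and s = 0.
Solving simultaneously gives s = 0, t = 21/2.

s = 0, t = 21/2, minimum C = -105/2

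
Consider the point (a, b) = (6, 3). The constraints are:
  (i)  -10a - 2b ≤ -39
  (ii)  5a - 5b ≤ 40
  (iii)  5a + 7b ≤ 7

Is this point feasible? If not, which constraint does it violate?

not feasible — violates (iii)

Constraint (iii): 5a + 7b = 51, which is not ≤ 7. All other constraints are satisfied.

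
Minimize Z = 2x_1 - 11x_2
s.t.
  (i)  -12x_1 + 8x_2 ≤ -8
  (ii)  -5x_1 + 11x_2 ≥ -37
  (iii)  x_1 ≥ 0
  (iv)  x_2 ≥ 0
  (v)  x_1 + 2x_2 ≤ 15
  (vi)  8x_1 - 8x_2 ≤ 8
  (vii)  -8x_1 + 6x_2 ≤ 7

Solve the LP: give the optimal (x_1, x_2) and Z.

x_1 = 17/4, x_2 = 43/8, minimum Z = -405/8

Extreme points and Z = 2x_1 - 11x_2:
  (2/3, 0) → Z = 4/3
  (17/4, 43/8) → Z = -405/8
  (1, 0) → Z = 2
  (17/3, 14/3) → Z = -40

The optimum lies where -12x_1 + 8x_2 = -8 and x_1 + 2x_2 = 15.
Solving simultaneously gives x_1 = 17/4, x_2 = 43/8.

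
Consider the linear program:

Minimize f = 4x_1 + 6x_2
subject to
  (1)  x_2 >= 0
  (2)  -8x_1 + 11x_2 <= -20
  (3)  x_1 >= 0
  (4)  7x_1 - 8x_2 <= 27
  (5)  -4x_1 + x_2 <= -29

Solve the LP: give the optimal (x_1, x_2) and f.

x_1 = 41/5, x_2 = 19/5, minimum f = 278/5

Feasible corners and f = 4x_1 + 6x_2:
  (137/13, 76/13) → f = 1004/13
  (299/36, 38/9) → f = 527/9
  (41/5, 19/5) → f = 278/5

At the optimal vertex, 7x_1 - 8x_2 = 27 and -4x_1 + x_2 = -29.
Solving simultaneously gives x_1 = 41/5, x_2 = 19/5.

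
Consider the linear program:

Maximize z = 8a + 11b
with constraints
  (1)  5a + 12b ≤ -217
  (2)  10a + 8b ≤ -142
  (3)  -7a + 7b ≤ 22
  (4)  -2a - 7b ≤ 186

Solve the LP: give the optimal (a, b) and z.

a = 2/5, b = -73/4, maximum z = -3951/20

Corner points and z = 8a + 11b:
  (2/5, -73/4) → z = -3951/20
  (-1783/119, -1409/119) → z = -29763/119
  (247/27, -788/27) → z = -6692/27
  (-208/9, -1258/63) → z = -25486/63

The optimum lies where 5a + 12b = -217 and 10a + 8b = -142.
Solving simultaneously gives a = 2/5, b = -73/4.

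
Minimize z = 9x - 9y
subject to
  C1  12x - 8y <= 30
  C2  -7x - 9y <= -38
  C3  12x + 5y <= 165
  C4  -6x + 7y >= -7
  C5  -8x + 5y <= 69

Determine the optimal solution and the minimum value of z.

x = 24/5, y = 537/25, minimum z = -3753/25

Vertices and z = 9x - 9y:
  (245/26, 135/13) → z = -225/26
  (77/18, 8/3) → z = 29/2
  (329/103, 179/103) → z = 1350/103
  (-431/107, 787/107) → z = -10962/107
  (24/5, 537/25) → z = -3753/25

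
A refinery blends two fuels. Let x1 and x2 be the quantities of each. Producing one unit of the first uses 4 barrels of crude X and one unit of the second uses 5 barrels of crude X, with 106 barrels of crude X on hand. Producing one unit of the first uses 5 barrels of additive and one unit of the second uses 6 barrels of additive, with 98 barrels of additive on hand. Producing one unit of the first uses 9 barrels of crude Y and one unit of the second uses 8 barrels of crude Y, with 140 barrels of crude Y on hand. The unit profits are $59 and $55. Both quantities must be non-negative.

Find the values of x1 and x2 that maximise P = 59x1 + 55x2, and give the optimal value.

Corner points and P = 59x1 + 55x2:
  (0, 0) → P = 0
  (0, 49/3) → P = 2695/3
  (140/9, 0) → P = 8260/9
  (4, 13) → P = 951

x1 = 4, x2 = 13, maximum P = 951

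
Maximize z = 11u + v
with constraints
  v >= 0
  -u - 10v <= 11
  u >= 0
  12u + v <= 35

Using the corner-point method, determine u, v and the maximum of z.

Corner points and z = 11u + v:
  (0, 0) → z = 0
  (35/12, 0) → z = 385/12
  (0, 35) → z = 35

The optimum lies where u = 0 and 12u + v = 35.
Solving simultaneously gives u = 0, v = 35.

u = 0, v = 35, maximum z = 35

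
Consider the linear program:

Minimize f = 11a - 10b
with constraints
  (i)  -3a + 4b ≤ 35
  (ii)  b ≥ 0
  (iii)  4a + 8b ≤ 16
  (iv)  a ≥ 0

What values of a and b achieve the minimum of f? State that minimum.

a = 0, b = 2, minimum f = -20

Extreme points and f = 11a - 10b:
  (4, 0) → f = 44
  (0, 0) → f = 0
  (0, 2) → f = -20

The optimum lies where 4a + 8b = 16 and a = 0.
Solving simultaneously gives a = 0, b = 2.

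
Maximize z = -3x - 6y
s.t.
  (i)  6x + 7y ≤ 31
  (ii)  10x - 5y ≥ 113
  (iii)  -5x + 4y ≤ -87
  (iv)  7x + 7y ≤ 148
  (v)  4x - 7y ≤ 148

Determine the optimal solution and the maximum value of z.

Vertices and z = -3x - 6y:
  (733/59, -367/59) → z = 3/59
  (179/10, -382/35) → z = 165/14
  (17/15, -61/3) → z = 593/5
  (51/50, -514/25) → z = 1203/10

x = 51/50, y = -514/25, maximum z = 1203/10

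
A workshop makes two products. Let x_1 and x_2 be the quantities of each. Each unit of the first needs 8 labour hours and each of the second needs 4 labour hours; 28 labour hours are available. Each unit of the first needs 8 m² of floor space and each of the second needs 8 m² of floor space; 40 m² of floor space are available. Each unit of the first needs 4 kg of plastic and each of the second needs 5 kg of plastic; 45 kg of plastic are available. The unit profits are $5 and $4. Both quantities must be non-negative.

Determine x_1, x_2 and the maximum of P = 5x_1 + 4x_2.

x_1 = 2, x_2 = 3, maximum P = 22

Vertices and P = 5x_1 + 4x_2:
  (0, 0) → P = 0
  (0, 5) → P = 20
  (7/2, 0) → P = 35/2
  (2, 3) → P = 22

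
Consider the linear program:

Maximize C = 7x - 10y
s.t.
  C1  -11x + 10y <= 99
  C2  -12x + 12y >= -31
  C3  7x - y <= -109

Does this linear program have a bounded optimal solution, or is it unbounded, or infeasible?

Vertices and C = 7x - 10y:
  (-749/6, -1529/12) → C = 1201/3
  (-991/59, -506/59) → C = -1877/59
  (-1339/72, -1525/72) → C = 653/8
The feasible region has finitely many vertices and no improving ray; the maximum is 1201/3 at (-749/6, -1529/12).

bounded optimum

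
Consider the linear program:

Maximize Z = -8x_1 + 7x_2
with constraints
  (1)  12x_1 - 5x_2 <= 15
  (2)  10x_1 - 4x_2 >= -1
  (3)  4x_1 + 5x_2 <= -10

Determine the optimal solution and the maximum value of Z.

x_1 = -15/22, x_2 = -16/11, maximum Z = -52/11

Vertices and Z = -8x_1 + 7x_2:
  (-65/2, -81) → Z = -307
  (5/16, -9/4) → Z = -73/4
  (-15/22, -16/11) → Z = -52/11

The optimum lies where 10x_1 - 4x_2 = -1 and 4x_1 + 5x_2 = -10.
Solving simultaneously gives x_1 = -15/22, x_2 = -16/11.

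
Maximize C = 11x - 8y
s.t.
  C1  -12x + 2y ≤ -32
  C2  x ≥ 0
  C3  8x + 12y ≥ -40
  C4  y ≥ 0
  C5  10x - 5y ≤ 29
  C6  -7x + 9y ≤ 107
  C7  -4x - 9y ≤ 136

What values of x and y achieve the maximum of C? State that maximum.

x = 29/10, y = 0, maximum C = 319/10

The binding constraints are y = 0 and 10x - 5y = 29.
Solving simultaneously gives x = 29/10, y = 0.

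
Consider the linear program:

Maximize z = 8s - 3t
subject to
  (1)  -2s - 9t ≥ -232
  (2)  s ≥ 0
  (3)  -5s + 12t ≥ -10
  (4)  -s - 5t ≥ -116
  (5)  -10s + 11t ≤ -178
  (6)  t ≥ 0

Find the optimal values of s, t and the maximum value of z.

s = 1442/37, t = 570/37, maximum z = 9826/37

The optimum lies where -5s + 12t = -10 and -s - 5t = -116.
Solving simultaneously gives s = 1442/37, t = 570/37.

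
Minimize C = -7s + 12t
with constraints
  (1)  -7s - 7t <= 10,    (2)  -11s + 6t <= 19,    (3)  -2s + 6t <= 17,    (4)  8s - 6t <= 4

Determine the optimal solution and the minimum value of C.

s = -16/49, t = -54/49, minimum C = -536/49

The binding constraints are -7s - 7t = 10 and 8s - 6t = 4.
Solving simultaneously gives s = -16/49, t = -54/49.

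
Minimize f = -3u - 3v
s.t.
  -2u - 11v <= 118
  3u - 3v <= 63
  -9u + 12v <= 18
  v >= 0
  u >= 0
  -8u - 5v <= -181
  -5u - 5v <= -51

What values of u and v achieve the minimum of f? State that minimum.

u = 90, v = 69, minimum f = -477

Vertices and f = -3u - 3v:
  (90, 69) → f = -477
  (22, 1) → f = -69
  (694/47, 591/47) → f = -3855/47

At the optimal vertex, 3u - 3v = 63 and -9u + 12v = 18.
Solving simultaneously gives u = 90, v = 69.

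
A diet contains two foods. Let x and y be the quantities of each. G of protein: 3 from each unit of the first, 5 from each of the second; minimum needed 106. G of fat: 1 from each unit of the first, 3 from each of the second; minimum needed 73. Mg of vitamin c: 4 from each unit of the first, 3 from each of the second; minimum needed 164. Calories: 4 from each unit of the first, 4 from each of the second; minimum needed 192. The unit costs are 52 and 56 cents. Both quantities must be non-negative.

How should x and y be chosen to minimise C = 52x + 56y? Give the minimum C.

Extreme points and C = 52x + 56y:
  (0, 164/3) → C = 9184/3
  (73, 0) → C = 3796
  (71/2, 25/2) → C = 2546
  (20, 28) → C = 2608
The feasible region is unbounded (it extends along (0, 1), (1, 0)), but C strictly increases along every unbounded feasible direction, so there is no improving ray and the minimum is attained at a vertex.

x = 71/2, y = 25/2, minimum C = 2546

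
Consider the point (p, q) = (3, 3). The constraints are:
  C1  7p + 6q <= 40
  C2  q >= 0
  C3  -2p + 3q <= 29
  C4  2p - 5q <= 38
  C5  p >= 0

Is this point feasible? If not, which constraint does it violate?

feasible

C1: 39 ≤ 40 ✓
C2: 3 ≥ 0 ✓
C3: 3 ≤ 29 ✓
C4: -9 ≤ 38 ✓
C5: 3 ≥ 0 ✓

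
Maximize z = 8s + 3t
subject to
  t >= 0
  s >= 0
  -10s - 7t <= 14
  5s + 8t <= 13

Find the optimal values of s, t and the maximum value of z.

s = 13/5, t = 0, maximum z = 104/5

Vertices and z = 8s + 3t:
  (0, 0) → z = 0
  (13/5, 0) → z = 104/5
  (0, 13/8) → z = 39/8

The binding constraints are t = 0 and 5s + 8t = 13.
Solving simultaneously gives s = 13/5, t = 0.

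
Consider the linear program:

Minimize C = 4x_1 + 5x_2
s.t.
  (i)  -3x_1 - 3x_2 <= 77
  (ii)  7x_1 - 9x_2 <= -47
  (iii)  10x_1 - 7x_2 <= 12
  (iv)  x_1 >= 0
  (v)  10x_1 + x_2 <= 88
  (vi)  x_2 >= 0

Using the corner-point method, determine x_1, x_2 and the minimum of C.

Extreme points and C = 4x_1 + 5x_2:
  (0, 47/9) → C = 235/9
  (745/97, 1086/97) → C = 8410/97
  (0, 88) → C = 440

The optimum lies where 7x_1 - 9x_2 = -47 and x_1 = 0.
Solving simultaneously gives x_1 = 0, x_2 = 47/9.

x_1 = 0, x_2 = 47/9, minimum C = 235/9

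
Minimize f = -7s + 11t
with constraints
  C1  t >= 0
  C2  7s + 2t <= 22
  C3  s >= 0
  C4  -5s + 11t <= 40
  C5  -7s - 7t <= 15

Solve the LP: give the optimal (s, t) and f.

s = 22/7, t = 0, minimum f = -22

Vertices and f = -7s + 11t:
  (22/7, 0) → f = -22
  (0, 0) → f = 0
  (54/29, 130/29) → f = 1052/29
  (0, 40/11) → f = 40

At the optimal vertex, t = 0 and 7s + 2t = 22.
Solving simultaneously gives s = 22/7, t = 0.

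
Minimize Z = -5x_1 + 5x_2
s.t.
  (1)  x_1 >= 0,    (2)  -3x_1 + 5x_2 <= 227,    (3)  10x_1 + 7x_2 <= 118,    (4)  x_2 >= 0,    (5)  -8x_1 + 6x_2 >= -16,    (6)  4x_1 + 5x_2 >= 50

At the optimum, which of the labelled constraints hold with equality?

Extreme points and Z = -5x_1 + 5x_2:
  (0, 118/7) → Z = 590/7
  (0, 10) → Z = 50
  (205/29, 196/29) → Z = -45/29
  (95/16, 21/4) → Z = -55/16

The minimum is at (95/16, 21/4). Substituting into each constraint, equality holds for (5) and (6); the remaining constraints have slack.

(5) and (6)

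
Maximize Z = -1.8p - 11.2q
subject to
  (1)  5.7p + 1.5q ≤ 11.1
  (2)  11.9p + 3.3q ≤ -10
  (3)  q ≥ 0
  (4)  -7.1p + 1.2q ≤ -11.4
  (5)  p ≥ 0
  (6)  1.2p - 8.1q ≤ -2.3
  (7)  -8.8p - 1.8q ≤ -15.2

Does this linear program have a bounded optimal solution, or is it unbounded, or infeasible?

infeasible

The boundaries 5.7p + 1.5q = 11.1 and -7.1p + 1.2q = -11.4 meet at (1014/583, 461/583), but that point violates 11.9p + 3.3q ≤ -10. Every candidate vertex is excluded by some other constraint, so the feasible region is empty.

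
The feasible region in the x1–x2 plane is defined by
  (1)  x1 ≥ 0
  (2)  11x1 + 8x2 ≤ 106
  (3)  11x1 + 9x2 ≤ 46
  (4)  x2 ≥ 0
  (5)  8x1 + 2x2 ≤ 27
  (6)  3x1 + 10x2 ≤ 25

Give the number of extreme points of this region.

5

The feasible vertices (each the meet of two boundaries and inside every other half-plane) are:
  (0, 0)
  (0, 5/2)
  (151/50, 71/50)
  (235/83, 137/83)
  (27/8, 0)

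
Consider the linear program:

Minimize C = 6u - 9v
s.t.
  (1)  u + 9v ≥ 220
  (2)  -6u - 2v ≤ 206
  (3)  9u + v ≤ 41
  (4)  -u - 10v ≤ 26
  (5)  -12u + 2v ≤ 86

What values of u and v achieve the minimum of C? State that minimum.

Corner points and C = 6u - 9v:
  (149/80, 1939/80) → C = -16557/80
  (-167/55, 1363/55) → C = -13269/55
  (-2/15, 211/5) → C = -1903/5

u = -2/15, v = 211/5, minimum C = -1903/5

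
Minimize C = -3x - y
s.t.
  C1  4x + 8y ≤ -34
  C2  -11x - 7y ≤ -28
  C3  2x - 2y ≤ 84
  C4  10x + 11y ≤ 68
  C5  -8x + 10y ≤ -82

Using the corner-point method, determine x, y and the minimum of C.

x = 151/6, y = -101/6, minimum C = -176/3

Corner points and C = -3x - y:
  (77/10, -81/10) → C = -15
  (151/6, -101/6) → C = -176/3
  (161/9, -217/9) → C = -266/9

At the optimal vertex, 4x + 8y = -34 and 2x - 2y = 84.
Solving simultaneously gives x = 151/6, y = -101/6.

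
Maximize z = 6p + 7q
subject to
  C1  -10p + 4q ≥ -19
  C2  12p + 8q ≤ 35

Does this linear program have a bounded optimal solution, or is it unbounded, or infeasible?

From the feasible point (73/32, 61/64), moving in the direction (-8, 12) keeps every constraint satisfied while z increases without bound.

unbounded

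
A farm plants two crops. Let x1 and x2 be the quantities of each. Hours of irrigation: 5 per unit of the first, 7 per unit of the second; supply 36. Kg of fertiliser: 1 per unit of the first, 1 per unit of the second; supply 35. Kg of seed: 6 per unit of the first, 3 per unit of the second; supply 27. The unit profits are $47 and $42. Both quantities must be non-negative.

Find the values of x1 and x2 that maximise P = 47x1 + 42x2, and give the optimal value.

x1 = 3, x2 = 3, maximum P = 267

Extreme points and P = 47x1 + 42x2:
  (0, 0) → P = 0
  (0, 36/7) → P = 216
  (9/2, 0) → P = 423/2
  (3, 3) → P = 267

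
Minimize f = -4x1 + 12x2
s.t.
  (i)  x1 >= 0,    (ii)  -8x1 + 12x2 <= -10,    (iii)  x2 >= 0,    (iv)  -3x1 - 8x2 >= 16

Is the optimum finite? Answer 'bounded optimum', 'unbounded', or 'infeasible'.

infeasible

The boundaries x1 = 0 and -3x1 - 8x2 = 16 meet at (0, -2), but that point violates x2 ≥ 0. Every candidate vertex is excluded by some other constraint, so the feasible region is empty.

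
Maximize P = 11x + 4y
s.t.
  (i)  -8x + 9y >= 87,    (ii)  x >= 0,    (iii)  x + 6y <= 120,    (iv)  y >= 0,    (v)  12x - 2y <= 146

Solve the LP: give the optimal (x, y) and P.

x = 186/19, y = 349/19, maximum P = 3442/19

Corner points and P = 11x + 4y:
  (0, 29/3) → P = 116/3
  (186/19, 349/19) → P = 3442/19
  (0, 20) → P = 80

The optimum lies where -8x + 9y = 87 and x + 6y = 120.
Solving simultaneously gives x = 186/19, y = 349/19.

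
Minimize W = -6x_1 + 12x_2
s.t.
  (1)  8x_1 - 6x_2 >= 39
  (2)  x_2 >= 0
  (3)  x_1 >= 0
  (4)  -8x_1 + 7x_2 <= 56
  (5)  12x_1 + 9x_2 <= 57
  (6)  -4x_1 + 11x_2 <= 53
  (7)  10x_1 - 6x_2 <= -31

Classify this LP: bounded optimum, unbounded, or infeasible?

The boundaries -4x_1 + 11x_2 = 53 and 10x_1 - 6x_2 = -31 meet at (-23/86, 203/43), but that point violates 8x_1 - 6x_2 ≥ 39. Every candidate vertex is excluded by some other constraint, so the feasible region is empty.

infeasible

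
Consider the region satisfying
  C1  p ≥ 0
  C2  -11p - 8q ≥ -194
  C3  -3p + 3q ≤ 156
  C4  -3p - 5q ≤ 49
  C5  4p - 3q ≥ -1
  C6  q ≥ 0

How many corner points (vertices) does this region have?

4

Of the 15 pairwise boundary intersections, those satisfying every inequality are:
  (0, 1/3)
  (0, 0)
  (574/65, 787/65)
  (194/11, 0)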